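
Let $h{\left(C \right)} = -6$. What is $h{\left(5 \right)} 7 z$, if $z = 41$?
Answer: $-1722$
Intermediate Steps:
$h{\left(5 \right)} 7 z = \left(-6\right) 7 \cdot 41 = \left(-42\right) 41 = -1722$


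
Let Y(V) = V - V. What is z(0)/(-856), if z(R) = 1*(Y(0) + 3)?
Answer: -3/856 ≈ -0.0035047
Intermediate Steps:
Y(V) = 0
z(R) = 3 (z(R) = 1*(0 + 3) = 1*3 = 3)
z(0)/(-856) = 3/(-856) = 3*(-1/856) = -3/856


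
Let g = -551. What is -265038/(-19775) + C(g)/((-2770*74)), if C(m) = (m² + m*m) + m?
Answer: 8466193143/810695900 ≈ 10.443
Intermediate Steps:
C(m) = m + 2*m² (C(m) = (m² + m²) + m = 2*m² + m = m + 2*m²)
-265038/(-19775) + C(g)/((-2770*74)) = -265038/(-19775) + (-551*(1 + 2*(-551)))/((-2770*74)) = -265038*(-1/19775) - 551*(1 - 1102)/(-204980) = 265038/19775 - 551*(-1101)*(-1/204980) = 265038/19775 + 606651*(-1/204980) = 265038/19775 - 606651/204980 = 8466193143/810695900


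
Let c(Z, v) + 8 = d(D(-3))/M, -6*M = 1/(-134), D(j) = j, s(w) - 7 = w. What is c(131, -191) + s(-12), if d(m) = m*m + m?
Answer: 4811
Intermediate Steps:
s(w) = 7 + w
d(m) = m + m² (d(m) = m² + m = m + m²)
M = 1/804 (M = -⅙/(-134) = -⅙*(-1/134) = 1/804 ≈ 0.0012438)
c(Z, v) = 4816 (c(Z, v) = -8 + (-3*(1 - 3))/(1/804) = -8 - 3*(-2)*804 = -8 + 6*804 = -8 + 4824 = 4816)
c(131, -191) + s(-12) = 4816 + (7 - 12) = 4816 - 5 = 4811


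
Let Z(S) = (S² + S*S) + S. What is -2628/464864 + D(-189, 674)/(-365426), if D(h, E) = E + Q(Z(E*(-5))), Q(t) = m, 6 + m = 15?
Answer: -2188085/290879096 ≈ -0.0075223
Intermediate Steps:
Z(S) = S + 2*S² (Z(S) = (S² + S²) + S = 2*S² + S = S + 2*S²)
m = 9 (m = -6 + 15 = 9)
Q(t) = 9
D(h, E) = 9 + E (D(h, E) = E + 9 = 9 + E)
-2628/464864 + D(-189, 674)/(-365426) = -2628/464864 + (9 + 674)/(-365426) = -2628*1/464864 + 683*(-1/365426) = -9/1592 - 683/365426 = -2188085/290879096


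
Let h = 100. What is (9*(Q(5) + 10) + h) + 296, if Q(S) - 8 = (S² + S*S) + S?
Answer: 1053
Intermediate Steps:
Q(S) = 8 + S + 2*S² (Q(S) = 8 + ((S² + S*S) + S) = 8 + ((S² + S²) + S) = 8 + (2*S² + S) = 8 + (S + 2*S²) = 8 + S + 2*S²)
(9*(Q(5) + 10) + h) + 296 = (9*((8 + 5 + 2*5²) + 10) + 100) + 296 = (9*((8 + 5 + 2*25) + 10) + 100) + 296 = (9*((8 + 5 + 50) + 10) + 100) + 296 = (9*(63 + 10) + 100) + 296 = (9*73 + 100) + 296 = (657 + 100) + 296 = 757 + 296 = 1053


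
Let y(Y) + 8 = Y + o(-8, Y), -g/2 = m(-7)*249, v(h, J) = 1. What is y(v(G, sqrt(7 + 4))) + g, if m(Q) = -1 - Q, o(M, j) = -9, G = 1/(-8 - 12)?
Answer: -3004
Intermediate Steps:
G = -1/20 (G = 1/(-20) = -1/20 ≈ -0.050000)
g = -2988 (g = -2*(-1 - 1*(-7))*249 = -2*(-1 + 7)*249 = -12*249 = -2*1494 = -2988)
y(Y) = -17 + Y (y(Y) = -8 + (Y - 9) = -8 + (-9 + Y) = -17 + Y)
y(v(G, sqrt(7 + 4))) + g = (-17 + 1) - 2988 = -16 - 2988 = -3004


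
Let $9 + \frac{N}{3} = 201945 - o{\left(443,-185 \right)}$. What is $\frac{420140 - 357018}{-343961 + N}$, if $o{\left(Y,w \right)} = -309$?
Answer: $\frac{853}{3551} \approx 0.24021$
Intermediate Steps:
$N = 606735$ ($N = -27 + 3 \left(201945 - -309\right) = -27 + 3 \left(201945 + 309\right) = -27 + 3 \cdot 202254 = -27 + 606762 = 606735$)
$\frac{420140 - 357018}{-343961 + N} = \frac{420140 - 357018}{-343961 + 606735} = \frac{63122}{262774} = 63122 \cdot \frac{1}{262774} = \frac{853}{3551}$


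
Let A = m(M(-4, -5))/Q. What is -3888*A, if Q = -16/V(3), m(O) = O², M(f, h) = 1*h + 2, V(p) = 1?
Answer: 2187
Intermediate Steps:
M(f, h) = 2 + h (M(f, h) = h + 2 = 2 + h)
Q = -16 (Q = -16/1 = -16*1 = -16)
A = -9/16 (A = (2 - 5)²/(-16) = (-3)²*(-1/16) = 9*(-1/16) = -9/16 ≈ -0.56250)
-3888*A = -3888*(-9/16) = 2187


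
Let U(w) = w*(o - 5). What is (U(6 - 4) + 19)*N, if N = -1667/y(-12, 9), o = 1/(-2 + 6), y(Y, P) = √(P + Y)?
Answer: 31673*I*√3/6 ≈ 9143.2*I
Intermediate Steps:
o = ¼ (o = 1/4 = ¼ ≈ 0.25000)
U(w) = -19*w/4 (U(w) = w*(¼ - 5) = w*(-19/4) = -19*w/4)
N = 1667*I*√3/3 (N = -1667/√(9 - 12) = -1667*(-I*√3/3) = -(-1667)*I*√3/3 = 1667*I*√3/3 ≈ 962.44*I)
(U(6 - 4) + 19)*N = (-19*(6 - 4)/4 + 19)*(1667*I*√3/3) = (-19/4*2 + 19)*(1667*I*√3/3) = (-19/2 + 19)*(1667*I*√3/3) = 19*(1667*I*√3/3)/2 = 31673*I*√3/6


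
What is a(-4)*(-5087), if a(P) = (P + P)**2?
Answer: -325568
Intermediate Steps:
a(P) = 4*P**2 (a(P) = (2*P)**2 = 4*P**2)
a(-4)*(-5087) = (4*(-4)**2)*(-5087) = (4*16)*(-5087) = 64*(-5087) = -325568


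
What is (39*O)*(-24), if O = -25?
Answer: 23400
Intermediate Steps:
(39*O)*(-24) = (39*(-25))*(-24) = -975*(-24) = 23400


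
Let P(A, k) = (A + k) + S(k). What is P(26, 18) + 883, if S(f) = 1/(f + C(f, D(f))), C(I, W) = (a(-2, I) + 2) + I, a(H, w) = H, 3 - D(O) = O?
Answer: 33373/36 ≈ 927.03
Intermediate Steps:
D(O) = 3 - O
C(I, W) = I (C(I, W) = (-2 + 2) + I = 0 + I = I)
S(f) = 1/(2*f) (S(f) = 1/(f + f) = 1/(2*f))
P(A, k) = A + k + 1/(2*k) (P(A, k) = (A + k) + 1/(2*k) = A + k + 1/(2*k))
P(26, 18) + 883 = (26 + 18 + (½)/18) + 883 = (26 + 18 + (½)*(1/18)) + 883 = (26 + 18 + 1/36) + 883 = 1585/36 + 883 = 33373/36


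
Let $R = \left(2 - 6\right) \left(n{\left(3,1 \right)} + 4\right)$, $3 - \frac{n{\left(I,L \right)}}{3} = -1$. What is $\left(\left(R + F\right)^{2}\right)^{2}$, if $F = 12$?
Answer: $7311616$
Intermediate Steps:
$n{\left(I,L \right)} = 12$ ($n{\left(I,L \right)} = 9 - -3 = 9 + 3 = 12$)
$R = -64$ ($R = \left(2 - 6\right) \left(12 + 4\right) = \left(-4\right) 16 = -64$)
$\left(\left(R + F\right)^{2}\right)^{2} = \left(\left(-64 + 12\right)^{2}\right)^{2} = \left(\left(-52\right)^{2}\right)^{2} = 2704^{2} = 7311616$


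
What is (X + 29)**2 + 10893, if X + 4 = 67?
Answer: 19357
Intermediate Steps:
X = 63 (X = -4 + 67 = 63)
(X + 29)**2 + 10893 = (63 + 29)**2 + 10893 = 92**2 + 10893 = 8464 + 10893 = 19357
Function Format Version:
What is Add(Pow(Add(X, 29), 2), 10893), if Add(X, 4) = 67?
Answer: 19357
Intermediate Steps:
X = 63 (X = Add(-4, 67) = 63)
Add(Pow(Add(X, 29), 2), 10893) = Add(Pow(Add(63, 29), 2), 10893) = Add(Pow(92, 2), 10893) = Add(8464, 10893) = 19357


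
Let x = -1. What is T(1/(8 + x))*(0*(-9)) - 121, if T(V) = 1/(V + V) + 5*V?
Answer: -121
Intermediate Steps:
T(V) = 1/(2*V) + 5*V
T(1/(8 + x))*(0*(-9)) - 121 = (1/(2*(1/(8 - 1))) + 5/(8 - 1))*(0*(-9)) - 121 = (1/(2*(1/7)) + 5/7)*0 - 121 = (1/(2*(1/7)) + 5*(1/7))*0 - 121 = ((1/2)*7 + 5/7)*0 - 121 = (7/2 + 5/7)*0 - 121 = (59/14)*0 - 121 = 0 - 121 = -121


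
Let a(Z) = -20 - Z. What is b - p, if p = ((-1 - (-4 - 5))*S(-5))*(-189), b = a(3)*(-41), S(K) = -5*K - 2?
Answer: 35719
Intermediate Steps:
S(K) = -2 - 5*K
b = 943 (b = (-20 - 1*3)*(-41) = (-20 - 3)*(-41) = -23*(-41) = 943)
p = -34776 (p = ((-1 - (-4 - 5))*(-2 - 5*(-5)))*(-189) = ((-1 - 1*(-9))*(-2 + 25))*(-189) = ((-1 + 9)*23)*(-189) = (8*23)*(-189) = 184*(-189) = -34776)
b - p = 943 - 1*(-34776) = 943 + 34776 = 35719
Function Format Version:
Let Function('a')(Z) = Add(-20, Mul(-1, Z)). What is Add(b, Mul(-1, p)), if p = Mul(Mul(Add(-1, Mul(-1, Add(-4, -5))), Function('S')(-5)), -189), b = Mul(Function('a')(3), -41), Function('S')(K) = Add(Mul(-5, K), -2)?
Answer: 35719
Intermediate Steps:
Function('S')(K) = Add(-2, Mul(-5, K))
b = 943 (b = Mul(Add(-20, Mul(-1, 3)), -41) = Mul(Add(-20, -3), -41) = Mul(-23, -41) = 943)
p = -34776 (p = Mul(Mul(Add(-1, Mul(-1, Add(-4, -5))), Add(-2, Mul(-5, -5))), -189) = Mul(Mul(Add(-1, Mul(-1, -9)), Add(-2, 25)), -189) = Mul(Mul(Add(-1, 9), 23), -189) = Mul(Mul(8, 23), -189) = Mul(184, -189) = -34776)
Add(b, Mul(-1, p)) = Add(943, Mul(-1, -34776)) = Add(943, 34776) = 35719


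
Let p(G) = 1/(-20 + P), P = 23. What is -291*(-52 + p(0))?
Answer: 15035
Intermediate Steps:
p(G) = ⅓ (p(G) = 1/(-20 + 23) = 1/3 = ⅓)
-291*(-52 + p(0)) = -291*(-52 + ⅓) = -291*(-155/3) = 15035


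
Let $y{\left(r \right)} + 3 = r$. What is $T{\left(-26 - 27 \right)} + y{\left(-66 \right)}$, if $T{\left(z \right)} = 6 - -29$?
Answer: $-34$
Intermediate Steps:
$T{\left(z \right)} = 35$ ($T{\left(z \right)} = 6 + 29 = 35$)
$y{\left(r \right)} = -3 + r$
$T{\left(-26 - 27 \right)} + y{\left(-66 \right)} = 35 - 69 = -34$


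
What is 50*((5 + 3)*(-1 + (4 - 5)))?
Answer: -800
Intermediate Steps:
50*((5 + 3)*(-1 + (4 - 5))) = 50*(8*(-1 - 1)) = 50*(8*(-2)) = 50*(-16) = -800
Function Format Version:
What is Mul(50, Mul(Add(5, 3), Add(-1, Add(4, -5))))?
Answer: -800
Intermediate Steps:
Mul(50, Mul(Add(5, 3), Add(-1, Add(4, -5)))) = Mul(50, Mul(8, Add(-1, -1))) = Mul(50, Mul(8, -2)) = Mul(50, -16) = -800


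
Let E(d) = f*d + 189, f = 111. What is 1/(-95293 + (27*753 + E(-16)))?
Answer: -1/76549 ≈ -1.3064e-5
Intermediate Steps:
E(d) = 189 + 111*d (E(d) = 111*d + 189 = 189 + 111*d)
1/(-95293 + (27*753 + E(-16))) = 1/(-95293 + (27*753 + (189 + 111*(-16)))) = 1/(-95293 + (20331 + (189 - 1776))) = 1/(-95293 + (20331 - 1587)) = 1/(-95293 + 18744) = 1/(-76549) = -1/76549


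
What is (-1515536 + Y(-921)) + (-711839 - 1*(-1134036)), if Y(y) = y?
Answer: -1094260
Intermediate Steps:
(-1515536 + Y(-921)) + (-711839 - 1*(-1134036)) = (-1515536 - 921) + (-711839 - 1*(-1134036)) = -1516457 + (-711839 + 1134036) = -1516457 + 422197 = -1094260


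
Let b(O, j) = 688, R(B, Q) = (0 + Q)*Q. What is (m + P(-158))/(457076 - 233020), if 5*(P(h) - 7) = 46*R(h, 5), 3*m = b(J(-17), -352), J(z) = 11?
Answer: 1399/672168 ≈ 0.0020813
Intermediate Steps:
R(B, Q) = Q² (R(B, Q) = Q*Q = Q²)
m = 688/3 (m = (⅓)*688 = 688/3 ≈ 229.33)
P(h) = 237 (P(h) = 7 + (46*5²)/5 = 7 + (46*25)/5 = 7 + (⅕)*1150 = 7 + 230 = 237)
(m + P(-158))/(457076 - 233020) = (688/3 + 237)/(457076 - 233020) = (1399/3)/224056 = (1399/3)*(1/224056) = 1399/672168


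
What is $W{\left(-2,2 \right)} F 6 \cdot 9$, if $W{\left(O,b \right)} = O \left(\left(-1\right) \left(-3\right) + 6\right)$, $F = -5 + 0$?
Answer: $4860$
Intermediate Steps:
$F = -5$
$W{\left(O,b \right)} = 9 O$ ($W{\left(O,b \right)} = O \left(3 + 6\right) = O 9 = 9 O$)
$W{\left(-2,2 \right)} F 6 \cdot 9 = 9 \left(-2\right) \left(-5\right) 6 \cdot 9 = \left(-18\right) \left(-5\right) 6 \cdot 9 = 90 \cdot 6 \cdot 9 = 540 \cdot 9 = 4860$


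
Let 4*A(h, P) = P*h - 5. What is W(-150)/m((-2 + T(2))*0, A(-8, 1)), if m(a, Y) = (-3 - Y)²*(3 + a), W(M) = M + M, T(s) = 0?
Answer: -1600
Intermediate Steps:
W(M) = 2*M
A(h, P) = -5/4 + P*h/4 (A(h, P) = (P*h - 5)/4 = (-5 + P*h)/4 = -5/4 + P*h/4)
W(-150)/m((-2 + T(2))*0, A(-8, 1)) = (2*(-150))/(((3 + (-5/4 + (¼)*1*(-8)))²*(3 + (-2 + 0)*0))) = -300*1/((3 - 2*0)*(3 + (-5/4 - 2))²) = -300*1/((3 + 0)*(3 - 13/4)²) = -300/((-¼)²*3) = -300/((1/16)*3) = -300/3/16 = -300*16/3 = -1600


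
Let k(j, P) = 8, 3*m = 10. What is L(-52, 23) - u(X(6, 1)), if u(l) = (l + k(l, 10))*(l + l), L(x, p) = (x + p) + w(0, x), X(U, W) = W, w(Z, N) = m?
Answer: -131/3 ≈ -43.667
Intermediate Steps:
m = 10/3 (m = (⅓)*10 = 10/3 ≈ 3.3333)
w(Z, N) = 10/3
L(x, p) = 10/3 + p + x (L(x, p) = (x + p) + 10/3 = (p + x) + 10/3 = 10/3 + p + x)
u(l) = 2*l*(8 + l) (u(l) = (l + 8)*(l + l) = (8 + l)*(2*l) = 2*l*(8 + l))
L(-52, 23) - u(X(6, 1)) = (10/3 + 23 - 52) - 2*(8 + 1) = -77/3 - 2*9 = -77/3 - 1*18 = -77/3 - 18 = -131/3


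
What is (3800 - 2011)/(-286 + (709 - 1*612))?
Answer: -1789/189 ≈ -9.4656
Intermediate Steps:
(3800 - 2011)/(-286 + (709 - 1*612)) = 1789/(-286 + (709 - 612)) = 1789/(-286 + 97) = 1789/(-189) = 1789*(-1/189) = -1789/189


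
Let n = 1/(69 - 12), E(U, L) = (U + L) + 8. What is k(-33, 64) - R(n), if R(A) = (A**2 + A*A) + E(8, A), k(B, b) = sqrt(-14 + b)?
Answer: -52043/3249 + 5*sqrt(2) ≈ -8.9471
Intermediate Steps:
E(U, L) = 8 + L + U (E(U, L) = (L + U) + 8 = 8 + L + U)
n = 1/57 ≈ 0.017544
R(A) = 16 + A + 2*A**2 (R(A) = (A**2 + A*A) + (8 + A + 8) = (A**2 + A**2) + (16 + A) = 2*A**2 + (16 + A) = 16 + A + 2*A**2)
k(-33, 64) - R(n) = sqrt(-14 + 64) - (16 + 1/57 + 2*(1/57)**2) = sqrt(50) - (16 + 1/57 + 2*(1/3249)) = 5*sqrt(2) - (16 + 1/57 + 2/3249) = 5*sqrt(2) - 1*52043/3249 = 5*sqrt(2) - 52043/3249 = -52043/3249 + 5*sqrt(2)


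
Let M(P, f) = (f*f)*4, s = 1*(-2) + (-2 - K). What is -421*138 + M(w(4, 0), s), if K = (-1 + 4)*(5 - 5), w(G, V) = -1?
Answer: -58034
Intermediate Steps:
K = 0 (K = 3*0 = 0)
s = -4 (s = 1*(-2) + (-2 - 1*0) = -2 + (-2 + 0) = -2 - 2 = -4)
M(P, f) = 4*f² (M(P, f) = f²*4 = 4*f²)
-421*138 + M(w(4, 0), s) = -421*138 + 4*(-4)² = -58098 + 4*16 = -58098 + 64 = -58034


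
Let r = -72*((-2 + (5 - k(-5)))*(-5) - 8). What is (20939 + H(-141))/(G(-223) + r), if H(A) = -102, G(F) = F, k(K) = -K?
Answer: -20837/367 ≈ -56.777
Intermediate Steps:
r = -144 (r = -72*((-2 + (5 - (-1)*(-5)))*(-5) - 8) = -72*((-2 + (5 - 1*5))*(-5) - 8) = -72*((-2 + (5 - 5))*(-5) - 8) = -72*((-2 + 0)*(-5) - 8) = -72*(-2*(-5) - 8) = -72*(10 - 8) = -72*2 = -144)
(20939 + H(-141))/(G(-223) + r) = (20939 - 102)/(-223 - 144) = 20837/(-367) = 20837*(-1/367) = -20837/367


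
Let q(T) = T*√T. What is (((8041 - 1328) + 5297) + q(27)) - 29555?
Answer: -17545 + 81*√3 ≈ -17405.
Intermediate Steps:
q(T) = T^(3/2)
(((8041 - 1328) + 5297) + q(27)) - 29555 = (((8041 - 1328) + 5297) + 27^(3/2)) - 29555 = ((6713 + 5297) + 81*√3) - 29555 = (12010 + 81*√3) - 29555 = -17545 + 81*√3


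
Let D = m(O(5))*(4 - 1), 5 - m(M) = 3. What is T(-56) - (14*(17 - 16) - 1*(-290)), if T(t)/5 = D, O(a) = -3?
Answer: -274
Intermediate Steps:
m(M) = 2 (m(M) = 5 - 1*3 = 5 - 3 = 2)
D = 6 (D = 2*(4 - 1) = 2*3 = 6)
T(t) = 30 (T(t) = 5*6 = 30)
T(-56) - (14*(17 - 16) - 1*(-290)) = 30 - (14*(17 - 16) - 1*(-290)) = 30 - (14*1 + 290) = 30 - (14 + 290) = 30 - 1*304 = 30 - 304 = -274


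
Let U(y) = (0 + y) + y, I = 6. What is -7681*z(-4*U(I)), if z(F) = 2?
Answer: -15362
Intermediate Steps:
U(y) = 2*y (U(y) = y + y = 2*y)
-7681*z(-4*U(I)) = -7681*2 = -15362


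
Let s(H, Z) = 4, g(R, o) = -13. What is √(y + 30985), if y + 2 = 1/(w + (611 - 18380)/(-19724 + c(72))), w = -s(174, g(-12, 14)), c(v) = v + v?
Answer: √113595616841203/60551 ≈ 176.02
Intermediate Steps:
c(v) = 2*v
w = -4 (w = -1*4 = -4)
y = -140682/60551 (y = -2 + 1/(-4 + (611 - 18380)/(-19724 + 2*72)) = -2 + 1/(-4 - 17769/(-19724 + 144)) = -2 + 1/(-4 - 17769/(-19580)) = -2 + 1/(-4 - 17769*(-1/19580)) = -2 + 1/(-4 + 17769/19580) = -2 + 1/(-60551/19580) = -2 - 19580/60551 = -140682/60551 ≈ -2.3234)
√(y + 30985) = √(-140682/60551 + 30985) = √(1876032053/60551) = √113595616841203/60551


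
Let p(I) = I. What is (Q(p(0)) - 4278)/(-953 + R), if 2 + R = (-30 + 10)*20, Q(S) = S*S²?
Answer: 4278/1355 ≈ 3.1572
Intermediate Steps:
Q(S) = S³
R = -402 (R = -2 + (-30 + 10)*20 = -2 - 20*20 = -2 - 400 = -402)
(Q(p(0)) - 4278)/(-953 + R) = (0³ - 4278)/(-953 - 402) = (0 - 4278)/(-1355) = -4278*(-1/1355) = 4278/1355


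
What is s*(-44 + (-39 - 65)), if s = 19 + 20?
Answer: -5772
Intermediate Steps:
s = 39
s*(-44 + (-39 - 65)) = 39*(-44 + (-39 - 65)) = 39*(-44 - 104) = 39*(-148) = -5772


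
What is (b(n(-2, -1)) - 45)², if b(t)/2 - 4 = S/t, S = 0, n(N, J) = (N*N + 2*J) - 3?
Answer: 1369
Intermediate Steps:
n(N, J) = -3 + N² + 2*J (n(N, J) = (N² + 2*J) - 3 = -3 + N² + 2*J)
b(t) = 8 (b(t) = 8 + 2*(0/t) = 8 + 2*0 = 8 + 0 = 8)
(b(n(-2, -1)) - 45)² = (8 - 45)² = (-37)² = 1369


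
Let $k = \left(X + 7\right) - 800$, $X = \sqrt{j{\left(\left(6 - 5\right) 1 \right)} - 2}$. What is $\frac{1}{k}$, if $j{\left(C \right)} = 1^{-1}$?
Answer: $- \frac{793}{628850} - \frac{i}{628850} \approx -0.001261 - 1.5902 \cdot 10^{-6} i$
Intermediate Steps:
$j{\left(C \right)} = 1$
$X = i$ ($X = \sqrt{1 - 2} = \sqrt{-1} = i \approx 1.0 i$)
$k = -793 + i$ ($k = \left(i + 7\right) - 800 = \left(7 + i\right) - 800 = -793 + i \approx -793.0 + 1.0 i$)
$\frac{1}{k} = \frac{1}{-793 + i} = \frac{-793 - i}{628850}$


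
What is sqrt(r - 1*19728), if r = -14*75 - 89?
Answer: I*sqrt(20867) ≈ 144.45*I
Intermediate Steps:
r = -1139 (r = -1050 - 89 = -1139)
sqrt(r - 1*19728) = sqrt(-1139 - 1*19728) = sqrt(-1139 - 19728) = sqrt(-20867) = I*sqrt(20867)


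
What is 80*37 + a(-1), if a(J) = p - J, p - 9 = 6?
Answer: 2976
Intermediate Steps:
p = 15 (p = 9 + 6 = 15)
a(J) = 15 - J
80*37 + a(-1) = 80*37 + (15 - 1*(-1)) = 2960 + (15 + 1) = 2960 + 16 = 2976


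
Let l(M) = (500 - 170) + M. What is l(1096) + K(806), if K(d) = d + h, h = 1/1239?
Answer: 2765449/1239 ≈ 2232.0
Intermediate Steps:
l(M) = 330 + M
h = 1/1239 ≈ 0.00080710
K(d) = 1/1239 + d (K(d) = d + 1/1239 = 1/1239 + d)
l(1096) + K(806) = (330 + 1096) + (1/1239 + 806) = 1426 + 998635/1239 = 2765449/1239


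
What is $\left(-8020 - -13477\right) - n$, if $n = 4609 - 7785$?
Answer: $8633$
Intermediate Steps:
$n = -3176$ ($n = 4609 - 7785 = -3176$)
$\left(-8020 - -13477\right) - n = \left(-8020 - -13477\right) - -3176 = \left(-8020 + 13477\right) + 3176 = 5457 + 3176 = 8633$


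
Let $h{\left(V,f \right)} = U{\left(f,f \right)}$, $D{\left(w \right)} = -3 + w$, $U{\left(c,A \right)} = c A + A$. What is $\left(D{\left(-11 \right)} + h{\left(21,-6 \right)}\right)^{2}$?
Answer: $256$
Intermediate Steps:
$U{\left(c,A \right)} = A + A c$ ($U{\left(c,A \right)} = A c + A = A + A c$)
$h{\left(V,f \right)} = f \left(1 + f\right)$
$\left(D{\left(-11 \right)} + h{\left(21,-6 \right)}\right)^{2} = \left(\left(-3 - 11\right) - 6 \left(1 - 6\right)\right)^{2} = \left(-14 - -30\right)^{2} = \left(-14 + 30\right)^{2} = 16^{2} = 256$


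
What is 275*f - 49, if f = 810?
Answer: 222701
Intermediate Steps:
275*f - 49 = 275*810 - 49 = 222750 - 49 = 222701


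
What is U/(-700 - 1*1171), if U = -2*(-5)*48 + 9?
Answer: -489/1871 ≈ -0.26136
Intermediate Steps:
U = 489 (U = 10*48 + 9 = 480 + 9 = 489)
U/(-700 - 1*1171) = 489/(-700 - 1*1171) = 489/(-700 - 1171) = 489/(-1871) = 489*(-1/1871) = -489/1871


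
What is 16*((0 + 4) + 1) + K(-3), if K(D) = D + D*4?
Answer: 65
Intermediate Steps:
K(D) = 5*D (K(D) = D + 4*D = 5*D)
16*((0 + 4) + 1) + K(-3) = 16*((0 + 4) + 1) + 5*(-3) = 16*(4 + 1) - 15 = 16*5 - 15 = 80 - 15 = 65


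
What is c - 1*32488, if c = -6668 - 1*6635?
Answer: -45791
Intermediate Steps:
c = -13303 (c = -6668 - 6635 = -13303)
c - 1*32488 = -13303 - 1*32488 = -13303 - 32488 = -45791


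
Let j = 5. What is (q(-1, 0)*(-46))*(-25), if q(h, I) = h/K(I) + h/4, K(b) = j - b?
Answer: -1035/2 ≈ -517.50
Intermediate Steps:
K(b) = 5 - b
q(h, I) = h/4 + h/(5 - I) (q(h, I) = h/(5 - I) + h/4 = h/4 + h/(5 - I))
(q(-1, 0)*(-46))*(-25) = (((1/4)*(-1)*(-9 + 0)/(-5 + 0))*(-46))*(-25) = (((1/4)*(-1)*(-9)/(-5))*(-46))*(-25) = (((1/4)*(-1)*(-1/5)*(-9))*(-46))*(-25) = -9/20*(-46)*(-25) = (207/10)*(-25) = -1035/2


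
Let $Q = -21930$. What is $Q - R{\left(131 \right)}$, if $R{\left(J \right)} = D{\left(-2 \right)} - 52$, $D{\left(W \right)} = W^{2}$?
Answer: $-21882$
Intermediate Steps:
$R{\left(J \right)} = -48$ ($R{\left(J \right)} = \left(-2\right)^{2} - 52 = 4 - 52 = -48$)
$Q - R{\left(131 \right)} = -21930 - -48 = -21930 + 48 = -21882$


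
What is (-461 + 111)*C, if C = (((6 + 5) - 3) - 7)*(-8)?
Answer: 2800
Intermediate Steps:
C = -8 (C = ((11 - 3) - 7)*(-8) = (8 - 7)*(-8) = 1*(-8) = -8)
(-461 + 111)*C = (-461 + 111)*(-8) = -350*(-8) = 2800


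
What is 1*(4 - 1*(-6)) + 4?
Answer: 14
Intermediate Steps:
1*(4 - 1*(-6)) + 4 = 1*(4 + 6) + 4 = 1*10 + 4 = 10 + 4 = 14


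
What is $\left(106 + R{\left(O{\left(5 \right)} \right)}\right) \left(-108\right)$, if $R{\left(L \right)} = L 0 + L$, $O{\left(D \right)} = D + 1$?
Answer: $-12096$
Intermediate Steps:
$O{\left(D \right)} = 1 + D$
$R{\left(L \right)} = L$ ($R{\left(L \right)} = 0 + L = L$)
$\left(106 + R{\left(O{\left(5 \right)} \right)}\right) \left(-108\right) = \left(106 + \left(1 + 5\right)\right) \left(-108\right) = \left(106 + 6\right) \left(-108\right) = 112 \left(-108\right) = -12096$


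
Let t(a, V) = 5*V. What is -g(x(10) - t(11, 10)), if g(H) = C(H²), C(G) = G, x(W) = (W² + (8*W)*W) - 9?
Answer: -707281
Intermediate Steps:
x(W) = -9 + 9*W² (x(W) = (W² + 8*W²) - 9 = 9*W² - 9 = -9 + 9*W²)
g(H) = H²
-g(x(10) - t(11, 10)) = -((-9 + 9*10²) - 5*10)² = -((-9 + 9*100) - 1*50)² = -((-9 + 900) - 50)² = -(891 - 50)² = -1*841² = -1*707281 = -707281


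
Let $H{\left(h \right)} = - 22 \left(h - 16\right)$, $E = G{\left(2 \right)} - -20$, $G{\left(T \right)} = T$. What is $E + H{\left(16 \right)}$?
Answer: $22$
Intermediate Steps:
$E = 22$ ($E = 2 - -20 = 2 + 20 = 22$)
$H{\left(h \right)} = 352 - 22 h$ ($H{\left(h \right)} = - 22 \left(h - 16\right) = - 22 \left(-16 + h\right) = 352 - 22 h$)
$E + H{\left(16 \right)} = 22 + \left(352 - 352\right) = 22 + 0 = 22$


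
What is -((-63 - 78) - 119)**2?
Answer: -67600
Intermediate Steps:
-((-63 - 78) - 119)**2 = -(-141 - 119)**2 = -1*(-260)**2 = -1*67600 = -67600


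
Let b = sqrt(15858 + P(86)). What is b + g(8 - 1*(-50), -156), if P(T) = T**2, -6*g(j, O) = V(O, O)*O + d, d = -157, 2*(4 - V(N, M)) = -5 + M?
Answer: 13339/6 + sqrt(23254) ≈ 2375.7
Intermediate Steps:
V(N, M) = 13/2 - M/2 (V(N, M) = 4 - (-5 + M)/2 = 4 + (5/2 - M/2) = 13/2 - M/2)
g(j, O) = 157/6 - O*(13/2 - O/2)/6 (g(j, O) = -((13/2 - O/2)*O - 157)/6 = -(O*(13/2 - O/2) - 157)/6 = -(-157 + O*(13/2 - O/2))/6 = 157/6 - O*(13/2 - O/2)/6)
b = sqrt(23254) (b = sqrt(15858 + 86**2) = sqrt(15858 + 7396) = sqrt(23254) ≈ 152.49)
b + g(8 - 1*(-50), -156) = sqrt(23254) + (157/6 + (1/12)*(-156)*(-13 - 156)) = sqrt(23254) + (157/6 + (1/12)*(-156)*(-169)) = sqrt(23254) + (157/6 + 2197) = sqrt(23254) + 13339/6 = 13339/6 + sqrt(23254)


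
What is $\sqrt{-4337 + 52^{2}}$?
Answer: $i \sqrt{1633} \approx 40.41 i$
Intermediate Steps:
$\sqrt{-4337 + 52^{2}} = \sqrt{-4337 + 2704} = \sqrt{-1633} = i \sqrt{1633}$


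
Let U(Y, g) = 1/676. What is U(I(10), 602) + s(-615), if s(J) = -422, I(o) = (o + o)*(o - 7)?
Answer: -285271/676 ≈ -422.00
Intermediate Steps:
I(o) = 2*o*(-7 + o) (I(o) = (2*o)*(-7 + o) = 2*o*(-7 + o))
U(Y, g) = 1/676
U(I(10), 602) + s(-615) = 1/676 - 422 = -285271/676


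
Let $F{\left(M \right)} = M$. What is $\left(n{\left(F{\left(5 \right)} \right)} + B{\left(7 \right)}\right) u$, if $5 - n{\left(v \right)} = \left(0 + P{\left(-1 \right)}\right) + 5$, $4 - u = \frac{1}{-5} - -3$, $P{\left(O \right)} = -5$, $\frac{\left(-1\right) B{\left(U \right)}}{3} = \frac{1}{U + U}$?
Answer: $\frac{201}{35} \approx 5.7429$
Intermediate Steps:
$B{\left(U \right)} = - \frac{3}{2 U}$ ($B{\left(U \right)} = - \frac{3}{U + U} = - \frac{3}{2 U}$)
$u = \frac{6}{5}$ ($u = 4 - \left(\frac{1}{-5} - -3\right) = 4 - \left(- \frac{1}{5} + 3\right) = 4 - \frac{14}{5} = \frac{6}{5} \approx 1.2$)
$n{\left(v \right)} = 5$ ($n{\left(v \right)} = 5 - \left(\left(0 - 5\right) + 5\right) = 5 - \left(-5 + 5\right) = 5 - 0 = 5 + 0 = 5$)
$\left(n{\left(F{\left(5 \right)} \right)} + B{\left(7 \right)}\right) u = \left(5 - \frac{3}{2 \cdot 7}\right) \frac{6}{5} = \left(5 - \frac{3}{14}\right) \frac{6}{5} = \frac{67}{14} \cdot \frac{6}{5} = \frac{201}{35}$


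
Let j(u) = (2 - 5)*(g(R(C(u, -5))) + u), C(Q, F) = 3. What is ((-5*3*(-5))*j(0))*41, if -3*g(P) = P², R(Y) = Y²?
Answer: 249075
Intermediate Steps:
g(P) = -P²/3
j(u) = 81 - 3*u (j(u) = (2 - 5)*(-(3²)²/3 + u) = -3*(-⅓*9² + u) = -3*(-⅓*81 + u) = -3*(-27 + u) = 81 - 3*u)
((-5*3*(-5))*j(0))*41 = ((-5*3*(-5))*(81 - 3*0))*41 = ((-15*(-5))*(81 + 0))*41 = (75*81)*41 = 6075*41 = 249075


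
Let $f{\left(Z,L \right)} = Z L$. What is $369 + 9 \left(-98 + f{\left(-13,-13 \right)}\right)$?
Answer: $1008$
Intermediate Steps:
$f{\left(Z,L \right)} = L Z$
$369 + 9 \left(-98 + f{\left(-13,-13 \right)}\right) = 369 + 9 \left(-98 - -169\right) = 369 + 9 \left(-98 + 169\right) = 369 + 9 \cdot 71 = 369 + 639 = 1008$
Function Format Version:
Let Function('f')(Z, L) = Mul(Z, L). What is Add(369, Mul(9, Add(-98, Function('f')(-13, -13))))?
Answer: 1008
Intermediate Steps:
Function('f')(Z, L) = Mul(L, Z)
Add(369, Mul(9, Add(-98, Function('f')(-13, -13)))) = Add(369, Mul(9, Add(-98, Mul(-13, -13)))) = Add(369, Mul(9, Add(-98, 169))) = Add(369, Mul(9, 71)) = Add(369, 639) = 1008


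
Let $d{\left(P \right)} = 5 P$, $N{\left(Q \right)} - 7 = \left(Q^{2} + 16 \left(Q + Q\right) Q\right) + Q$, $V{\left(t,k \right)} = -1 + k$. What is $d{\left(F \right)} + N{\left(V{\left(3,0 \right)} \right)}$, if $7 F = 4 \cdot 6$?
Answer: $\frac{393}{7} \approx 56.143$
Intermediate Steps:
$N{\left(Q \right)} = 7 + Q + 33 Q^{2}$ ($N{\left(Q \right)} = 7 + \left(\left(Q^{2} + 16 \left(Q + Q\right) Q\right) + Q\right) = 7 + \left(\left(Q^{2} + 16 \cdot 2 Q Q\right) + Q\right) = 7 + \left(\left(Q^{2} + 32 Q Q\right) + Q\right) = 7 + \left(\left(Q^{2} + 32 Q^{2}\right) + Q\right) = 7 + \left(33 Q^{2} + Q\right) = 7 + \left(Q + 33 Q^{2}\right) = 7 + Q + 33 Q^{2}$)
$F = \frac{24}{7}$ ($F = \frac{4 \cdot 6}{7} = \frac{1}{7} \cdot 24 = \frac{24}{7} \approx 3.4286$)
$d{\left(F \right)} + N{\left(V{\left(3,0 \right)} \right)} = 5 \cdot \frac{24}{7} + \left(7 + \left(-1 + 0\right) + 33 \left(-1 + 0\right)^{2}\right) = \frac{120}{7} + \left(7 - 1 + 33 \left(-1\right)^{2}\right) = \frac{120}{7} + \left(7 - 1 + 33 \cdot 1\right) = \frac{120}{7} + \left(7 - 1 + 33\right) = \frac{120}{7} + 39 = \frac{393}{7}$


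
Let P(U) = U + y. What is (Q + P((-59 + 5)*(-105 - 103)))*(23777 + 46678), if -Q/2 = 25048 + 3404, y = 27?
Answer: -3215918475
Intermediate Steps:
Q = -56904 (Q = -2*(25048 + 3404) = -2*28452 = -56904)
P(U) = 27 + U (P(U) = U + 27 = 27 + U)
(Q + P((-59 + 5)*(-105 - 103)))*(23777 + 46678) = (-56904 + (27 + (-59 + 5)*(-105 - 103)))*(23777 + 46678) = (-56904 + (27 - 54*(-208)))*70455 = (-56904 + (27 + 11232))*70455 = (-56904 + 11259)*70455 = -45645*70455 = -3215918475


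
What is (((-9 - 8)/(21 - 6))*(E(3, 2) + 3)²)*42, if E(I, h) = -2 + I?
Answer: -3808/5 ≈ -761.60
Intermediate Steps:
(((-9 - 8)/(21 - 6))*(E(3, 2) + 3)²)*42 = (((-9 - 8)/(21 - 6))*((-2 + 3) + 3)²)*42 = ((-17/15)*(1 + 3)²)*42 = (-17*1/15*4²)*42 = -17/15*16*42 = -272/15*42 = -3808/5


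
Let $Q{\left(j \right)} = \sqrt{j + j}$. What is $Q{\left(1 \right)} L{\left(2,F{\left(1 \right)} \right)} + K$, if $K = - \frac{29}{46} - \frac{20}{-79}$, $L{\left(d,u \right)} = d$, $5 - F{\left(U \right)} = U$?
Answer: $- \frac{1371}{3634} + 2 \sqrt{2} \approx 2.4512$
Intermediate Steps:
$Q{\left(j \right)} = \sqrt{2} \sqrt{j}$ ($Q{\left(j \right)} = \sqrt{2 j} = \sqrt{2} \sqrt{j}$)
$F{\left(U \right)} = 5 - U$
$K = - \frac{1371}{3634}$ ($K = \left(-29\right) \frac{1}{46} - - \frac{20}{79} = - \frac{29}{46} + \frac{20}{79} = - \frac{1371}{3634} \approx -0.37727$)
$Q{\left(1 \right)} L{\left(2,F{\left(1 \right)} \right)} + K = \sqrt{2} \sqrt{1} \cdot 2 - \frac{1371}{3634} = \sqrt{2} \cdot 1 \cdot 2 - \frac{1371}{3634} = \sqrt{2} \cdot 2 - \frac{1371}{3634} = 2 \sqrt{2} - \frac{1371}{3634} = - \frac{1371}{3634} + 2 \sqrt{2}$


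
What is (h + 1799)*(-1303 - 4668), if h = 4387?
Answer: -36936606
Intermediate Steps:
(h + 1799)*(-1303 - 4668) = (4387 + 1799)*(-1303 - 4668) = 6186*(-5971) = -36936606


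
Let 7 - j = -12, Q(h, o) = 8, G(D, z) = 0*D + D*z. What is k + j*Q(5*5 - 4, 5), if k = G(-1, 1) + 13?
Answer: 164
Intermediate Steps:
G(D, z) = D*z (G(D, z) = 0 + D*z = D*z)
j = 19 (j = 7 - 1*(-12) = 7 + 12 = 19)
k = 12 (k = -1*1 + 13 = -1 + 13 = 12)
k + j*Q(5*5 - 4, 5) = 12 + 19*8 = 12 + 152 = 164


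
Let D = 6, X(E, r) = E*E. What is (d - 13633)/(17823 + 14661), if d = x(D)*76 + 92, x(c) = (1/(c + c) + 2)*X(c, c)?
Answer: -7841/32484 ≈ -0.24138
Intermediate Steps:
X(E, r) = E²
x(c) = c²*(2 + 1/(2*c)) (x(c) = (1/(c + c) + 2)*c² = (1/(2*c) + 2)*c² = (2 + 1/(2*c))*c² = c²*(2 + 1/(2*c)))
d = 5792 (d = ((½)*6*(1 + 4*6))*76 + 92 = ((½)*6*(1 + 24))*76 + 92 = ((½)*6*25)*76 + 92 = 75*76 + 92 = 5700 + 92 = 5792)
(d - 13633)/(17823 + 14661) = (5792 - 13633)/(17823 + 14661) = -7841/32484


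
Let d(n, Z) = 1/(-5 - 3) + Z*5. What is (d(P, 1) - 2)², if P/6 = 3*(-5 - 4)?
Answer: 529/64 ≈ 8.2656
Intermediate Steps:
P = -162 (P = 6*(3*(-5 - 4)) = 6*(3*(-9)) = 6*(-27) = -162)
d(n, Z) = -⅛ + 5*Z (d(n, Z) = 1/(-8) + 5*Z = -⅛ + 5*Z)
(d(P, 1) - 2)² = ((-⅛ + 5*1) - 2)² = ((-⅛ + 5) - 2)² = (39/8 - 2)² = (23/8)² = 529/64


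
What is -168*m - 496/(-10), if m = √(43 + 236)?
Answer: 248/5 - 504*√31 ≈ -2756.6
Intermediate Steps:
m = 3*√31 (m = √279 = 3*√31 ≈ 16.703)
-168*m - 496/(-10) = -504*√31 - 496/(-10) = -504*√31 - 496*(-⅒) = -504*√31 + 248/5 = 248/5 - 504*√31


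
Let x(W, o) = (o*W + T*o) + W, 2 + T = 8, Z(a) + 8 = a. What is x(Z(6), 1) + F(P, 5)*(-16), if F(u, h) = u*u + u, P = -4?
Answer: -190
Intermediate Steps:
Z(a) = -8 + a
F(u, h) = u + u² (F(u, h) = u² + u = u + u²)
T = 6 (T = -2 + 8 = 6)
x(W, o) = W + 6*o + W*o (x(W, o) = (o*W + 6*o) + W = (W*o + 6*o) + W = (6*o + W*o) + W = W + 6*o + W*o)
x(Z(6), 1) + F(P, 5)*(-16) = ((-8 + 6) + 6*1 + (-8 + 6)*1) - 4*(1 - 4)*(-16) = (-2 + 6 - 2*1) - 4*(-3)*(-16) = (-2 + 6 - 2) + 12*(-16) = 2 - 192 = -190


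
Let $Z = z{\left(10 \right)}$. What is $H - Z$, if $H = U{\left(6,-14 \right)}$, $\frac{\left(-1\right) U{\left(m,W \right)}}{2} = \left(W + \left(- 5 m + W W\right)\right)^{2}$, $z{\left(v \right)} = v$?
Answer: $-46218$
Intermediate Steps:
$U{\left(m,W \right)} = - 2 \left(W + W^{2} - 5 m\right)^{2}$ ($U{\left(m,W \right)} = - 2 \left(W + \left(- 5 m + W W\right)\right)^{2} = - 2 \left(W + \left(- 5 m + W^{2}\right)\right)^{2} = - 2 \left(W + \left(W^{2} - 5 m\right)\right)^{2} = - 2 \left(W + W^{2} - 5 m\right)^{2}$)
$Z = 10$
$H = -46208$ ($H = - 2 \left(-14 + \left(-14\right)^{2} - 30\right)^{2} = - 2 \left(-14 + 196 - 30\right)^{2} = - 2 \cdot 152^{2} = \left(-2\right) 23104 = -46208$)
$H - Z = -46208 - 10 = -46218$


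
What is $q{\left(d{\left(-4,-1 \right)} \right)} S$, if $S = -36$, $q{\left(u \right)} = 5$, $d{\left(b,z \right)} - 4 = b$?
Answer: $-180$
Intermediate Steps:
$d{\left(b,z \right)} = 4 + b$
$q{\left(d{\left(-4,-1 \right)} \right)} S = 5 \left(-36\right) = -180$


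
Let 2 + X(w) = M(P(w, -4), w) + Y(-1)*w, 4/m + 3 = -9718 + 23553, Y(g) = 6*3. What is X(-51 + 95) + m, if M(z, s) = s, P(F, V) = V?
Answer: 2883973/3458 ≈ 834.00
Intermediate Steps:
Y(g) = 18
m = 1/3458 (m = 4/(-3 + (-9718 + 23553)) = 4/(-3 + 13835) = 4/13832 = 4*(1/13832) = 1/3458 ≈ 0.00028918)
X(w) = -2 + 19*w (X(w) = -2 + (w + 18*w) = -2 + 19*w)
X(-51 + 95) + m = (-2 + 19*(-51 + 95)) + 1/3458 = (-2 + 19*44) + 1/3458 = (-2 + 836) + 1/3458 = 834 + 1/3458 = 2883973/3458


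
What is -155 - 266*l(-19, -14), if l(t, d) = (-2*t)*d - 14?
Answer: 145081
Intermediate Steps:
l(t, d) = -14 - 2*d*t (l(t, d) = -2*d*t - 14 = -14 - 2*d*t)
-155 - 266*l(-19, -14) = -155 - 266*(-14 - 2*(-14)*(-19)) = -155 - 266*(-14 - 532) = -155 - 266*(-546) = -155 + 145236 = 145081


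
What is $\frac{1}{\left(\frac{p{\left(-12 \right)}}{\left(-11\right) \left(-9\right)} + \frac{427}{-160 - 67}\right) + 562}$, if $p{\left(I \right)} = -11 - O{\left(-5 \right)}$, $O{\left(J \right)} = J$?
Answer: $\frac{7491}{4195397} \approx 0.0017855$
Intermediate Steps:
$p{\left(I \right)} = -6$ ($p{\left(I \right)} = -11 - -5 = -11 + 5 = -6$)
$\frac{1}{\left(\frac{p{\left(-12 \right)}}{\left(-11\right) \left(-9\right)} + \frac{427}{-160 - 67}\right) + 562} = \frac{1}{\left(- \frac{6}{\left(-11\right) \left(-9\right)} + \frac{427}{-160 - 67}\right) + 562} = \frac{1}{\left(- \frac{6}{99} + \frac{427}{-227}\right) + 562} = \frac{1}{\left(\left(-6\right) \frac{1}{99} + 427 \left(- \frac{1}{227}\right)\right) + 562} = \frac{1}{\left(- \frac{2}{33} - \frac{427}{227}\right) + 562} = \frac{1}{- \frac{14545}{7491} + 562} = \frac{1}{\frac{4195397}{7491}} = \frac{7491}{4195397}$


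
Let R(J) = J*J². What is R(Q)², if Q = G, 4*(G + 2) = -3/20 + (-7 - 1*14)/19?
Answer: 1892492686711824884569/12332795428864000000 ≈ 153.45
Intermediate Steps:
G = -3517/1520 (G = -2 + (-3/20 + (-7 - 1*14)/19)/4 = -2 + (-3*1/20 + (-7 - 14)*(1/19))/4 = -2 + (-3/20 - 21*1/19)/4 = -2 + (-3/20 - 21/19)/4 = -2 + (¼)*(-477/380) = -2 - 477/1520 = -3517/1520 ≈ -2.3138)
Q = -3517/1520 ≈ -2.3138
R(J) = J³
R(Q)² = ((-3517/1520)³)² = (-43502789413/3511808000)² = 1892492686711824884569/12332795428864000000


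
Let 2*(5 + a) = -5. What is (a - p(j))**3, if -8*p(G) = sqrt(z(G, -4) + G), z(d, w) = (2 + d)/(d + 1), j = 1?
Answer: -108225/256 + 21605*sqrt(10)/2048 ≈ -389.39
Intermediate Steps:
a = -15/2 (a = -5 + (1/2)*(-5) = -5 - 5/2 = -15/2 ≈ -7.5000)
z(d, w) = (2 + d)/(1 + d)
p(G) = -sqrt(G + (2 + G)/(1 + G))/8 (p(G) = -sqrt((2 + G)/(1 + G) + G)/8 = -sqrt(G + (2 + G)/(1 + G))/8)
(a - p(j))**3 = (-15/2 - (-1)*sqrt((2 + 1 + 1*(1 + 1))/(1 + 1))/8)**3 = (-15/2 - (-1)*sqrt((2 + 1 + 1*2)/2)/8)**3 = (-15/2 - (-1)*sqrt((2 + 1 + 2)/2)/8)**3 = (-15/2 - (-1)*sqrt((1/2)*5)/8)**3 = (-15/2 - (-1)*sqrt(5/2)/8)**3 = (-15/2 - (-1)*sqrt(10)/2/8)**3 = (-15/2 - (-1)*sqrt(10)/16)**3 = (-15/2 + sqrt(10)/16)**3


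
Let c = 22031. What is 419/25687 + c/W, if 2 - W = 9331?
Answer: -562001446/239634023 ≈ -2.3452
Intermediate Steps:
W = -9329 (W = 2 - 1*9331 = 2 - 9331 = -9329)
419/25687 + c/W = 419/25687 + 22031/(-9329) = 419*(1/25687) + 22031*(-1/9329) = 419/25687 - 22031/9329 = -562001446/239634023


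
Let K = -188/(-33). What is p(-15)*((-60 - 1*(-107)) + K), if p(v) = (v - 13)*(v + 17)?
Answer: -97384/33 ≈ -2951.0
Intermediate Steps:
K = 188/33 (K = -188*(-1/33) = 188/33 ≈ 5.6970)
p(v) = (-13 + v)*(17 + v)
p(-15)*((-60 - 1*(-107)) + K) = (-221 + (-15)² + 4*(-15))*((-60 - 1*(-107)) + 188/33) = (-221 + 225 - 60)*((-60 + 107) + 188/33) = -56*(47 + 188/33) = -56*1739/33 = -97384/33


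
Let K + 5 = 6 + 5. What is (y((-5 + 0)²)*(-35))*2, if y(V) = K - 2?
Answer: -280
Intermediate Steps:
K = 6 (K = -5 + (6 + 5) = -5 + 11 = 6)
y(V) = 4 (y(V) = 6 - 2 = 4)
(y((-5 + 0)²)*(-35))*2 = (4*(-35))*2 = -140*2 = -280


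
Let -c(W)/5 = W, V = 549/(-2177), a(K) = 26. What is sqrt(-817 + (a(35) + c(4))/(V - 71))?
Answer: I*sqrt(4914960359686)/77558 ≈ 28.585*I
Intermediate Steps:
V = -549/2177 (V = 549*(-1/2177) = -549/2177 ≈ -0.25218)
c(W) = -5*W
sqrt(-817 + (a(35) + c(4))/(V - 71)) = sqrt(-817 + (26 - 5*4)/(-549/2177 - 71)) = sqrt(-817 + (26 - 20)/(-155116/2177)) = sqrt(-817 + 6*(-2177/155116)) = sqrt(-817 - 6531/77558) = sqrt(-63371417/77558) = I*sqrt(4914960359686)/77558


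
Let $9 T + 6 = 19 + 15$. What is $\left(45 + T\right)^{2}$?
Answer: $\frac{187489}{81} \approx 2314.7$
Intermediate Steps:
$T = \frac{28}{9}$ ($T = - \frac{2}{3} + \frac{19 + 15}{9} = - \frac{2}{3} + \frac{1}{9} \cdot 34 = - \frac{2}{3} + \frac{34}{9} = \frac{28}{9} \approx 3.1111$)
$\left(45 + T\right)^{2} = \left(45 + \frac{28}{9}\right)^{2} = \left(\frac{433}{9}\right)^{2} = \frac{187489}{81}$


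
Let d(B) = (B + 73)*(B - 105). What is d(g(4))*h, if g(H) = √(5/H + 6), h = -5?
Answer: 153155/4 + 80*√29 ≈ 38720.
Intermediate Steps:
g(H) = √(6 + 5/H)
d(B) = (-105 + B)*(73 + B) (d(B) = (73 + B)*(-105 + B) = (-105 + B)*(73 + B))
d(g(4))*h = (-7665 + (√(6 + 5/4))² - 32*√(6 + 5/4))*(-5) = (-7665 + (√(29/4))² - 16*√29)*(-5) = (-7665 + (√29/2)² - 16*√29)*(-5) = (-7665 + 29/4 - 16*√29)*(-5) = (-30631/4 - 16*√29)*(-5) = 153155/4 + 80*√29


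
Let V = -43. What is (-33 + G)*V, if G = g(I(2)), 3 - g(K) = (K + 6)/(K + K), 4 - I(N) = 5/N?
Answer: 2795/2 ≈ 1397.5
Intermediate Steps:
I(N) = 4 - 5/N
g(K) = 3 - (6 + K)/(2*K) (g(K) = 3 - (K + 6)/(K + K) = 3 - (6 + K)/(2*K))
G = ½ (G = 5/2 - 3/(4 - 5/2) = 5/2 - 3/3/2 = 5/2 - 3*⅔ = 5/2 - 2 = ½ ≈ 0.50000)
(-33 + G)*V = (-33 + ½)*(-43) = -65/2*(-43) = 2795/2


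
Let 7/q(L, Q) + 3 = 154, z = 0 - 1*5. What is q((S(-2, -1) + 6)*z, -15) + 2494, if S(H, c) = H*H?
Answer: 376601/151 ≈ 2494.0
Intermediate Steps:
z = -5 (z = 0 - 5 = -5)
S(H, c) = H²
q(L, Q) = 7/151 (q(L, Q) = 7/(-3 + 154) = 7/151)
q((S(-2, -1) + 6)*z, -15) + 2494 = 7/151 + 2494 = 376601/151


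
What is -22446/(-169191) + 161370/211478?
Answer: 1780510381/1987787461 ≈ 0.89572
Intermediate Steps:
-22446/(-169191) + 161370/211478 = -22446*(-1/169191) + 161370*(1/211478) = 2494/18799 + 80685/105739 = 1780510381/1987787461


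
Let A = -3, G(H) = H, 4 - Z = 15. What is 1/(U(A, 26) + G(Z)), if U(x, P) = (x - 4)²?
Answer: 1/38 ≈ 0.026316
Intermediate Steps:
Z = -11 (Z = 4 - 1*15 = 4 - 15 = -11)
U(x, P) = (-4 + x)²
1/(U(A, 26) + G(Z)) = 1/((-4 - 3)² - 11) = 1/((-7)² - 11) = 1/(49 - 11) = 1/38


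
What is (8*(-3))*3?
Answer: -72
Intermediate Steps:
(8*(-3))*3 = -24*3 = -72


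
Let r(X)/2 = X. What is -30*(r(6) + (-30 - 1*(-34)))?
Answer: -480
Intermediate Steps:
r(X) = 2*X
-30*(r(6) + (-30 - 1*(-34))) = -30*(2*6 + (-30 - 1*(-34))) = -30*(12 + (-30 + 34)) = -30*(12 + 4) = -30*16 = -480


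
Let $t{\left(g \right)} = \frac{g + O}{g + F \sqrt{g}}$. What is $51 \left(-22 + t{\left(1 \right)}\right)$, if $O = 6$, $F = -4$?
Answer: $-1241$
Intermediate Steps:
$t{\left(g \right)} = \frac{6 + g}{g - 4 \sqrt{g}}$ ($t{\left(g \right)} = \frac{g + 6}{g - 4 \sqrt{g}} = \frac{6 + g}{g - 4 \sqrt{g}}$)
$51 \left(-22 + t{\left(1 \right)}\right) = 51 \left(-22 + \frac{6 + 1}{1 - 4 \sqrt{1}}\right) = 51 \left(-22 + \frac{1}{1 - 4} \cdot 7\right) = 51 \left(-22 + \frac{1}{-3} \cdot 7\right) = 51 \left(-22 - \frac{7}{3}\right) = 51 \left(- \frac{73}{3}\right) = -1241$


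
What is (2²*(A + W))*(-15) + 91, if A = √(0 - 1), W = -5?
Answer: 391 - 60*I ≈ 391.0 - 60.0*I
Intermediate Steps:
A = I (A = √(-1) = I ≈ 1.0*I)
(2²*(A + W))*(-15) + 91 = (2²*(I - 5))*(-15) + 91 = (4*(-5 + I))*(-15) + 91 = (-20 + 4*I)*(-15) + 91 = (300 - 60*I) + 91 = 391 - 60*I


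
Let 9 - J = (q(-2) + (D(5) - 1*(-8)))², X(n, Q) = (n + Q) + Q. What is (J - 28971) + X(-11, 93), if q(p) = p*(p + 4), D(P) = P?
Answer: -28868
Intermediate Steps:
q(p) = p*(4 + p)
X(n, Q) = n + 2*Q (X(n, Q) = (Q + n) + Q = n + 2*Q)
J = -72 (J = 9 - (-2*(4 - 2) + (5 - 1*(-8)))² = 9 - (-2*2 + (5 + 8))² = 9 - (-4 + 13)² = 9 - 1*9² = 9 - 1*81 = 9 - 81 = -72)
(J - 28971) + X(-11, 93) = (-72 - 28971) + (-11 + 2*93) = -29043 + (-11 + 186) = -29043 + 175 = -28868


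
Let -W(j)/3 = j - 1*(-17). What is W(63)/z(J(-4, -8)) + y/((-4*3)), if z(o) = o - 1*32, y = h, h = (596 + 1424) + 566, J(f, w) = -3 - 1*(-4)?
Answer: -12881/62 ≈ -207.76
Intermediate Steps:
J(f, w) = 1 (J(f, w) = -3 + 4 = 1)
h = 2586 (h = 2020 + 566 = 2586)
y = 2586
W(j) = -51 - 3*j (W(j) = -3*(j - 1*(-17)) = -3*(j + 17) = -3*(17 + j) = -51 - 3*j)
z(o) = -32 + o (z(o) = o - 32 = -32 + o)
W(63)/z(J(-4, -8)) + y/((-4*3)) = (-51 - 3*63)/(-32 + 1) + 2586/((-4*3)) = (-51 - 189)/(-31) + 2586/(-12) = -240*(-1/31) + 2586*(-1/12) = 240/31 - 431/2 = -12881/62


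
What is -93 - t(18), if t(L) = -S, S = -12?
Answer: -105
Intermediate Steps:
t(L) = 12 (t(L) = -1*(-12) = 12)
-93 - t(18) = -93 - 1*12 = -93 - 12 = -105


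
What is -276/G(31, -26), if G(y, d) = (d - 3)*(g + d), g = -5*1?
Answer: -276/899 ≈ -0.30701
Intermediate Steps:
g = -5
G(y, d) = (-5 + d)*(-3 + d) (G(y, d) = (d - 3)*(-5 + d) = (-3 + d)*(-5 + d) = (-5 + d)*(-3 + d))
-276/G(31, -26) = -276/(15 + (-26)² - 8*(-26)) = -276/(15 + 676 + 208) = -276/899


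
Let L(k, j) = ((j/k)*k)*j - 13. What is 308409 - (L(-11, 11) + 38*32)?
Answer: 307085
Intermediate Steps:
L(k, j) = -13 + j² (L(k, j) = j*j - 13 = j² - 13 = -13 + j²)
308409 - (L(-11, 11) + 38*32) = 308409 - ((-13 + 11²) + 38*32) = 308409 - ((-13 + 121) + 1216) = 308409 - (108 + 1216) = 308409 - 1*1324 = 308409 - 1324 = 307085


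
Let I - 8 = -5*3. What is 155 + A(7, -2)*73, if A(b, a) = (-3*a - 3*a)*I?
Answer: -5977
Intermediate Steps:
I = -7 (I = 8 - 5*3 = 8 - 15 = -7)
A(b, a) = 42*a (A(b, a) = (-3*a - 3*a)*(-7) = -6*a*(-7) = 42*a)
155 + A(7, -2)*73 = 155 + (42*(-2))*73 = 155 - 84*73 = 155 - 6132 = -5977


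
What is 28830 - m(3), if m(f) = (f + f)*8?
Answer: 28782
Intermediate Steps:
m(f) = 16*f (m(f) = (2*f)*8 = 16*f)
28830 - m(3) = 28830 - 16*3 = 28830 - 1*48 = 28830 - 48 = 28782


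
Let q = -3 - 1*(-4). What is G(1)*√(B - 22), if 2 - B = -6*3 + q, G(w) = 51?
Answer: 51*I*√3 ≈ 88.335*I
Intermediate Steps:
q = 1 (q = -3 + 4 = 1)
B = 19 (B = 2 - (-6*3 + 1) = 2 - (-18 + 1) = 2 - 1*(-17) = 2 + 17 = 19)
G(1)*√(B - 22) = 51*√(19 - 22) = 51*√(-3) = 51*(I*√3) = 51*I*√3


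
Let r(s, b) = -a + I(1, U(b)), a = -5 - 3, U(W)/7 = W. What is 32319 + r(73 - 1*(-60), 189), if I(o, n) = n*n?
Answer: 1782656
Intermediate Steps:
U(W) = 7*W
a = -8
I(o, n) = n**2
r(s, b) = 8 + 49*b**2 (r(s, b) = -1*(-8) + (7*b)**2 = 8 + 49*b**2)
32319 + r(73 - 1*(-60), 189) = 32319 + (8 + 49*189**2) = 32319 + (8 + 49*35721) = 32319 + (8 + 1750329) = 32319 + 1750337 = 1782656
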